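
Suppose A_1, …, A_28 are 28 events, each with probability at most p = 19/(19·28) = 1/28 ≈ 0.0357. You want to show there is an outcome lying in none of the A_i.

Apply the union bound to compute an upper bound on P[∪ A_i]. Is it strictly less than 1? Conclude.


Union bound: P[∪_{i=1}^{28} A_i] ≤ Σ_i P[A_i] ≤ 28·p = 28·(1/28) = 1.
Numerically: 1 ≈ 1.0000.
Is 1 < 1? NO.
Since the bound 1 is ≥ 1, the union bound is uninformative here; it does NOT by itself certify existence.

28·p = 1 ≈ 1.0000; existence NOT certified by the union bound.


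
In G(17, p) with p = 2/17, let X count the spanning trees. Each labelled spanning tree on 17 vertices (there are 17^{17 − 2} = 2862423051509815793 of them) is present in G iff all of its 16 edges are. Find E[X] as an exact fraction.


K_17 has 17^{17 − 2} = 2862423051509815793 labelled spanning trees.
For each such spanning tree H, let X_H = 1 if all 16 edges of H are present in G. Then P[X_H = 1] = p^{16} = (2/17)^{16} = 65536/48661191875666868481.
Summing the indicators: E[X] = Σ_H E[X_H] = 2862423051509815793 · p^{16} = 2862423051509815793 · 65536/48661191875666868481 = 65536/17.
Numerically: E[X] ≈ 3855.1.

E[X] = 2862423051509815793 · (2/17)^{16} = 65536/17 ≈ 3855.1.


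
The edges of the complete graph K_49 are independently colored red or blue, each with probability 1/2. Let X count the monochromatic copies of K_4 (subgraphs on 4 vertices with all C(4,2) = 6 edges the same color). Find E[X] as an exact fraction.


Let X = Σ_S X_S over the C(49, 4) = 211876 subsets S of size 4, where X_S = 1 if the K_4 on S is monochromatic.
For a fixed S, the K_4 on S has C(4, 2) = 6 edges. P[all 6 edges red] = (1/2)^6, and likewise for blue, so P[monochromatic] = 2·(1/2)^6 = 2^{1 − 6} = 1/32.
Summing: E[X] = C(49, 4) · 2^{1 − 6} = 211876 · 1/32 = 52969/8.
Numerically: E[X] ≈ 6621.1250.

E[X] = C(49,4)·2^(1−C(4,2)) = 52969/8 ≈ 6621.1250.


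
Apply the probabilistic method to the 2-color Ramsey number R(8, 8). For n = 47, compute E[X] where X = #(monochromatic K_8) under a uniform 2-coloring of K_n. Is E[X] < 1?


E[X] = C(47, 8) · 2^{1 − 28} = 314457495 · 2^{−27} = 314457495/134217728.
As a reduced fraction: E[X] = 314457495/134217728 ≈ 2.3429.
Is E[X] < 1? NO.
Since E[X] ≥ 1, the first-moment bound is inconclusive at n = 47; it does NOT by itself certify R(8, 8) > 47.

E[X] = 314457495/134217728 ≈ 2.3429; E[X] ≥ 1; first-moment method inconclusive here.


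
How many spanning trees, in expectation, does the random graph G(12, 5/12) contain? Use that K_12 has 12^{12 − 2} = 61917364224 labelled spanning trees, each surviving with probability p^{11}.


K_12 has 12^{12 − 2} = 61917364224 labelled spanning trees.
For each such spanning tree H, let X_H = 1 if all 11 edges of H are present in G. Then P[X_H = 1] = p^{11} = (5/12)^{11} = 48828125/743008370688.
Summing the indicators: E[X] = Σ_H E[X_H] = 61917364224 · p^{11} = 61917364224 · 48828125/743008370688 = 48828125/12.
Numerically: E[X] ≈ 4.069e+06.

E[X] = 61917364224 · (5/12)^{11} = 48828125/12 ≈ 4.069e+06.


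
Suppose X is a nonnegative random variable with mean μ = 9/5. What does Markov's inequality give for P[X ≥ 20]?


μ = E[X] = 9/5, a = 20.
Markov: P[X ≥ 20] ≤ μ/a = (9/5)/20 = 9/100.
Numerically: ≈ 0.090.
(Since a = 20 > μ = 1.800, the bound 9/100 is < 1 and informative.)

P[X ≥ 20] ≤ 9/100 ≈ 0.090.


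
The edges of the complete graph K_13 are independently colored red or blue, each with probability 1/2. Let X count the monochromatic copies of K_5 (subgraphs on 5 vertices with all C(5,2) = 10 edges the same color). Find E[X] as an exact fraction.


Let X = Σ_S X_S over the C(13, 5) = 1287 subsets S of size 5, where X_S = 1 if the K_5 on S is monochromatic.
For a fixed S, the K_5 on S has C(5, 2) = 10 edges. P[all 10 edges red] = (1/2)^10, and likewise for blue, so P[monochromatic] = 2·(1/2)^10 = 2^{1 − 10} = 1/512.
By linearity of expectation: E[X] = C(13, 5) · 2^{1 − 10} = 1287 · 1/512 = 1287/512.
Numerically: E[X] ≈ 2.514.

E[X] = C(13,5)·2^(1−C(5,2)) = 1287/512 ≈ 2.514.


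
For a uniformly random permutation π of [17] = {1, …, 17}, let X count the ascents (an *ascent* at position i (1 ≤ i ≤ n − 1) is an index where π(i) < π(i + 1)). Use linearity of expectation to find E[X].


Write X = Σ X_I over i = 1, …, 16, with X_I the indicator of one ascent.
There are 16 indicators.
For each fixed i, the pair (π(i), π(i+1)) is a uniformly random ordered pair of distinct values from {1, …, 17}; by symmetry P[π(i) < π(i+1)] = 1/2.
By linearity: E[X] = 16 · (1/2) = (17 − 1) · (1/2) = 8 ≈ 8.00000.

E[X] = 8 = 8.00000.


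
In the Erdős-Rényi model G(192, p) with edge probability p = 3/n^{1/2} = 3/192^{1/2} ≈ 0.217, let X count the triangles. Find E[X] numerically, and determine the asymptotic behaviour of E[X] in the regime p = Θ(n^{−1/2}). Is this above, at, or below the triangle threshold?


Number of potential triangles: C(192, 3) = 1161280.
Each occurs with probability p³ ≈ (0.217)³ ≈ 1.01487e-02.
By linearity: E[X] = C(192, 3)·p³ ≈ 1161280 · 1.01487e-02 ≈ 11785.523.
Since α = 1/2 < 1, p = c/n^{1/2} ≫ 1/n is above the triangle threshold p ~ 1/n. Asymptotically E[X] ~ (c³/6)·n^{3(1−α)} = (3³/6)·n^{1.5} → ∞; triangles are abundant w.h.p.

E[X] ≈ 11785.523; in regime p = Θ(1/n^{1/2}) E[X] diverges (above the triangle threshold p ~ 1/n).


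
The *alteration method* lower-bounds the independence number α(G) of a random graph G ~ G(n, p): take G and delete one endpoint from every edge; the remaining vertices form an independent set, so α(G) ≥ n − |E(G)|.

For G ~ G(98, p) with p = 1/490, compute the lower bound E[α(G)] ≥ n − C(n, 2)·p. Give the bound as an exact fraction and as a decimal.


E[|E(G)|] = C(98, 2)·p = 4753 · (1/490) = 97/10.
E[α(G)] ≥ n − E[|E(G)|] = 98 − 97/10 = 883/10.
Numerically: ≈ 88.300.
(This is only a lower bound; the true E[α(G)] may be larger.)

E[α(G)] ≥ 883/10 ≈ 88.300.


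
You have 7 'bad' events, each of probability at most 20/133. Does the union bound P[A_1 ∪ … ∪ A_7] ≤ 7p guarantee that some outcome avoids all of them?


Union bound: P[∪_{i=1}^{7} A_i] ≤ Σ_i P[A_i] ≤ 7·p = 7·(20/133) = 20/19.
Numerically: 20/19 ≈ 1.053.
Is 20/19 < 1? NO.
Since the bound 20/19 is ≥ 1, the union bound is uninformative here; it does NOT by itself certify existence.

7·p = 20/19 ≈ 1.053; existence NOT certified by the union bound.


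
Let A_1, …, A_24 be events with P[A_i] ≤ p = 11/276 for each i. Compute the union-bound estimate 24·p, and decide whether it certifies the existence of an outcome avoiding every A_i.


Union bound: P[∪_{i=1}^{24} A_i] ≤ Σ_i P[A_i] ≤ 24·p = 24·(11/276) = 22/23.
Numerically: 22/23 ≈ 0.9565.
Is 22/23 < 1? YES.
Since P[∪ A_i] ≤ 22/23 < 1, the complement has P[∩ A_i^c] ≥ 1 − 22/23 = 1/23 > 0, so some outcome avoids every A_i.

24·p = 22/23 ≈ 0.9565; existence CERTIFIED by the union bound.


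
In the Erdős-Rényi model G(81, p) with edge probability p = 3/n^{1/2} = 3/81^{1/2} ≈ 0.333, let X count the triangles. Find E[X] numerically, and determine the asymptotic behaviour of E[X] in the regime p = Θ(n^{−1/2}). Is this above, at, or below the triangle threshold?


Number of potential triangles: C(81, 3) = 85320.
Each occurs with probability p³ ≈ (0.333)³ ≈ 3.70370e-02.
By linearity: E[X] = C(81, 3)·p³ ≈ 85320 · 3.70370e-02 ≈ 3160.000.
Since α = 1/2 < 1, p = c/n^{1/2} ≫ 1/n is above the triangle threshold p ~ 1/n. Asymptotically E[X] ~ (c³/6)·n^{3(1−α)} = (3³/6)·n^{1.5} → ∞; triangles are abundant w.h.p.

E[X] ≈ 3160.000; in regime p = Θ(1/n^{1/2}) E[X] diverges (above the triangle threshold p ~ 1/n).


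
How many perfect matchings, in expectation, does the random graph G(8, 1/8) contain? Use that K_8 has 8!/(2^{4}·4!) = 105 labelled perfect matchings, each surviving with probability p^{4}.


K_8 has 8!/(2^{4}·4!) = 105 labelled perfect matchings.
For each such perfect matching H, let X_H = 1 if all 4 edges of H are present in G. Then P[X_H = 1] = p^{4} = (1/8)^{4} = 1/4096.
By linearity of expectation: E[X] = Σ_H E[X_H] = 105 · p^{4} = 105 · 1/4096 = 105/4096.
Numerically: E[X] ≈ 0.025635.

E[X] = 105 · (1/8)^{4} = 105/4096 ≈ 0.025635.


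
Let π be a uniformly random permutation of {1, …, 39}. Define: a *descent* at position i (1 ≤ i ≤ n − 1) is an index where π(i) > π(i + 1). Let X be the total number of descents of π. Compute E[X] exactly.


Write X = Σ X_I over i = 1, …, 38, with X_I the indicator of one descent.
There are 38 indicators.
For each fixed i, the pair (π(i), π(i+1)) is a uniformly random ordered pair of distinct values from {1, …, 39}; by symmetry P[π(i) > π(i+1)] = 1/2.
By linearity: E[X] = 38 · (1/2) = (39 − 1) · (1/2) = 19 ≈ 19.0000.

E[X] = 19 = 19.0000.


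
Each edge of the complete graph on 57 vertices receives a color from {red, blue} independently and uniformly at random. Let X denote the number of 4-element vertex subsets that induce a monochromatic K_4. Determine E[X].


Let X = Σ_S X_S over the C(57, 4) = 395010 subsets S of size 4, where X_S = 1 if the K_4 on S is monochromatic.
For a fixed S, the K_4 on S has C(4, 2) = 6 edges. P[all 6 edges red] = (1/2)^6, and likewise for blue, so P[monochromatic] = 2·(1/2)^6 = 2^{1 − 6} = 1/32.
Summing: E[X] = C(57, 4) · 2^{1 − 6} = 395010 · 1/32 = 197505/16.
Numerically: E[X] ≈ 12344.0625.

E[X] = C(57,4)·2^(1−C(4,2)) = 197505/16 ≈ 12344.0625.


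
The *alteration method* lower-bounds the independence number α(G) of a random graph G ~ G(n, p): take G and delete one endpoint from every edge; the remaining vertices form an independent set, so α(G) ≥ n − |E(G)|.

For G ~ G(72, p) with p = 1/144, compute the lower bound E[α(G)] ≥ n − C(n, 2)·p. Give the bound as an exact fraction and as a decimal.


E[|E(G)|] = C(72, 2)·p = 2556 · (1/144) = 71/4.
E[α(G)] ≥ n − E[|E(G)|] = 72 − 71/4 = 217/4.
Numerically: ≈ 54.250000.
(This is only a lower bound; the true E[α(G)] may be larger.)

E[α(G)] ≥ 217/4 ≈ 54.250000.


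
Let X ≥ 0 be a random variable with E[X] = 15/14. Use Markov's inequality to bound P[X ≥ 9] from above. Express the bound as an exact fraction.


μ = E[X] = 15/14, a = 9.
Markov: P[X ≥ 9] ≤ μ/a = (15/14)/9 = 5/42.
Numerically: ≈ 0.1190.
(Since a = 9 > μ = 1.0714, the bound 5/42 is < 1 and informative.)

P[X ≥ 9] ≤ 5/42 ≈ 0.1190.


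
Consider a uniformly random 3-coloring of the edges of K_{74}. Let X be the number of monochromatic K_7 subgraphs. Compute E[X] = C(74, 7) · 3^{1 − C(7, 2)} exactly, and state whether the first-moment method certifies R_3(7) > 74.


E[X] = C(74, 7) · 3^{1 − 21} = 1799579064 · 3^{−20} = 1799579064/3486784401.
As a reduced fraction: E[X] = 599859688/1162261467 ≈ 0.51611.
Is E[X] < 1? YES.
Since E[X] < 1, there exists a 3-coloring of K_{74} with no monochromatic K_7; hence R_3(7) > 74.

E[X] = 599859688/1162261467 ≈ 0.51611; E[X] < 1, so R_3(7) > 74.


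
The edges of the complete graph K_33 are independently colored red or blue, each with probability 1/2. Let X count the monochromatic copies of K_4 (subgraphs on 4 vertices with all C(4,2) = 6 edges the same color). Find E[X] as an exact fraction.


Let X = Σ_S X_S over the C(33, 4) = 40920 subsets S of size 4, where X_S = 1 if the K_4 on S is monochromatic.
For a fixed S, the K_4 on S has C(4, 2) = 6 edges. P[all 6 edges red] = (1/2)^6, and likewise for blue, so P[monochromatic] = 2·(1/2)^6 = 2^{1 − 6} = 1/32.
By linearity of expectation: E[X] = C(33, 4) · 2^{1 − 6} = 40920 · 1/32 = 5115/4.
Numerically: E[X] ≈ 1278.750000.

E[X] = C(33,4)·2^(1−C(4,2)) = 5115/4 ≈ 1278.750000.


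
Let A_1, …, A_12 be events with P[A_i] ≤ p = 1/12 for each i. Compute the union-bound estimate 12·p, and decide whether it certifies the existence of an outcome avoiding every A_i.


Union bound: P[∪_{i=1}^{12} A_i] ≤ Σ_i P[A_i] ≤ 12·p = 12·(1/12) = 1.
Numerically: 1 ≈ 1.000000.
Is 1 < 1? NO.
Since the bound 1 is ≥ 1, the union bound is uninformative here; it does NOT by itself certify existence.

12·p = 1 ≈ 1.000000; existence NOT certified by the union bound.


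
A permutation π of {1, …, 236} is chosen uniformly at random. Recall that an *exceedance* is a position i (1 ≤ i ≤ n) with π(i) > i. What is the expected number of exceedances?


Write X = Σ_{i=1}^{236} X_i, where X_i = 1_{π(i) > i}.
For each fixed i, π(i) is uniform over {1, …, 236} (marginal of a uniform permutation), so P[π(i) > i] = (n − i)/n. Summing: Σ_{i=1}^{236} (n − i)/n = (0 + 1 + … + 235)/236 = 236(236 − 1)/(2·236) = (236 − 1)/2.
Hence E[X] = Σ_{i=1}^{236} (236 − i)/236 = 235/2 ≈ 117.500.

E[X] = 235/2 = 117.500.


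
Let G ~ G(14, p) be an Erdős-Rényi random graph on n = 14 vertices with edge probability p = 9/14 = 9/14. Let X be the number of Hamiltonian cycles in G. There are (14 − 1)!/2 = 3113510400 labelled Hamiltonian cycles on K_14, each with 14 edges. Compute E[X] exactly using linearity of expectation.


K_14 has (14 − 1)!/2 = 3113510400 labelled Hamiltonian cycles.
For each such Hamiltonian cycle H, let X_H = 1 if all 14 edges of H are present in G. Then P[X_H = 1] = p^{14} = (9/14)^{14} = 22876792454961/11112006825558016.
By linearity of expectation: E[X] = Σ_H E[X_H] = 3113510400 · p^{14} = 3113510400 · 22876792454961/11112006825558016 = 19873641525435994725/3100448333024.
Numerically: E[X] ≈ 6.41e+06.

E[X] = 3113510400 · (9/14)^{14} = 19873641525435994725/3100448333024 ≈ 6.41e+06.


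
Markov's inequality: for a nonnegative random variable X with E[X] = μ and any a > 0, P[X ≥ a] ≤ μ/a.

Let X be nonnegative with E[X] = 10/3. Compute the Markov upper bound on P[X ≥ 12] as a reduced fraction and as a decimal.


μ = E[X] = 10/3, a = 12.
Markov: P[X ≥ 12] ≤ μ/a = (10/3)/12 = 5/18.
Numerically: ≈ 0.27778.
(Since a = 12 > μ = 3.33333, the bound 5/18 is < 1 and informative.)

P[X ≥ 12] ≤ 5/18 ≈ 0.27778.


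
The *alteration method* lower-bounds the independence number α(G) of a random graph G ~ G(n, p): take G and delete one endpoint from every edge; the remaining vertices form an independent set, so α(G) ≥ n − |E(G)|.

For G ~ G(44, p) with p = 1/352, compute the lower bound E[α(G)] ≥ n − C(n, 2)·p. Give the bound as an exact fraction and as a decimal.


E[|E(G)|] = C(44, 2)·p = 946 · (1/352) = 43/16.
E[α(G)] ≥ n − E[|E(G)|] = 44 − 43/16 = 661/16.
Numerically: ≈ 41.31250.
(This is only a lower bound; the true E[α(G)] may be larger.)

E[α(G)] ≥ 661/16 ≈ 41.31250.


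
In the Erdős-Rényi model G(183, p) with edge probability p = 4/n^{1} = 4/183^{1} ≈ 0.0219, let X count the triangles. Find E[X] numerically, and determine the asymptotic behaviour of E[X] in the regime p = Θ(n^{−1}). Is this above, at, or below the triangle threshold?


Number of potential triangles: C(183, 3) = 1004731.
Each occurs with probability p³ ≈ (0.0219)³ ≈ 1.04430e-05.
By linearity: E[X] = C(183, 3)·p³ ≈ 1004731 · 1.04430e-05 ≈ 10.492.
Here α = 1, so p = 4/n is exactly at the triangle threshold p ~ 1/n. Asymptotically E[X] → c³/6 = 4³/6 = 32/3 ≈ 10.667, a bounded constant. In this regime the triangle count is asymptotically Poisson(c³/6).

E[X] ≈ 10.492; in regime p = Θ(1/n^{1}) E[X] stays bounded (at the triangle threshold p ~ 1/n).


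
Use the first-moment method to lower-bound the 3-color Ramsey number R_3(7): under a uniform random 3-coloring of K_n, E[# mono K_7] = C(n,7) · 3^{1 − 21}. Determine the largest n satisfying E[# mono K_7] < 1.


We need C(n, 7) · 3^{1 − 21} < 1, i.e. C(n, 7) < 3^{21 − 1} = 3486784401.
Check values of n near the boundary:
  n = 77: C(77, 7) = 2404808340; 2404808340 < 3486784401? YES
  n = 78: C(78, 7) = 2641902120; 2641902120 < 3486784401? YES
  n = 79: C(79, 7) = 2898753715; 2898753715 < 3486784401? YES
  n = 80: C(80, 7) = 3176716400; 3176716400 < 3486784401? YES
  n = 81: C(81, 7) = 3477216600; 3477216600 < 3486784401? YES
  n = 82: C(82, 7) = 3801756816; 3801756816 < 3486784401? NO
  n = 83: C(83, 7) = 4151918628; 4151918628 < 3486784401? NO
The largest n with C(n, 7) < 3486784401 is n = 81 (where E[X] = 42928600/43046721 ≈ 0.997). Hence R_3(7) > 81, i.e. R_3(7) ≥ 82.

Largest n = 81; hence R_3(7) > 81.


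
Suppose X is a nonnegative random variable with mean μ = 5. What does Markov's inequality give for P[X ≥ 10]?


μ = E[X] = 5, a = 10.
Markov: P[X ≥ 10] ≤ μ/a = (5)/10 = 1/2.
Numerically: ≈ 0.500.
(Since a = 10 > μ = 5.000, the bound 1/2 is < 1 and informative.)

P[X ≥ 10] ≤ 1/2 ≈ 0.500.


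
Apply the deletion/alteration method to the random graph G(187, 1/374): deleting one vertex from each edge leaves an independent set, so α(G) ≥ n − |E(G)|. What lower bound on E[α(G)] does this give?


E[|E(G)|] = C(187, 2)·p = 17391 · (1/374) = 93/2.
E[α(G)] ≥ n − E[|E(G)|] = 187 − 93/2 = 281/2.
Numerically: ≈ 140.500.
(This is only a lower bound; the true E[α(G)] may be larger.)

E[α(G)] ≥ 281/2 ≈ 140.500.


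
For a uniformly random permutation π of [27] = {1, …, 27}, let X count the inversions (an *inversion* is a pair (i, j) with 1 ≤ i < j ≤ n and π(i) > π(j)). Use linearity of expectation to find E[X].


Write X = Σ X_I over the C(27, 2) = 351 pairs i < j, with X_I the indicator of one inversion.
There are 351 indicators.
For each fixed pair i < j, the values π(i) and π(j) are two distinct elements of {1, …, 27} in uniformly random order; by symmetry P[π(i) > π(j)] = 1/2.
By linearity: E[X] = 351 · (1/2) = C(27, 2) · (1/2) = 351/2 = 351/2 ≈ 175.5000.

E[X] = 351/2 = 175.5000.


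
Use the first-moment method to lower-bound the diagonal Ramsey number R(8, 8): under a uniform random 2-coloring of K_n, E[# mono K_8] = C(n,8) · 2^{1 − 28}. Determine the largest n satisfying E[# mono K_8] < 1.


We need C(n, 8) · 2^{1 − 28} < 1, i.e. C(n, 8) < 2^{28 − 1} = 134217728.
Check values of n near the boundary:
  n = 36: C(36, 8) = 30260340; 30260340 < 134217728? YES
  n = 37: C(37, 8) = 38608020; 38608020 < 134217728? YES
  n = 38: C(38, 8) = 48903492; 48903492 < 134217728? YES
  n = 39: C(39, 8) = 61523748; 61523748 < 134217728? YES
  n = 40: C(40, 8) = 76904685; 76904685 < 134217728? YES
  n = 41: C(41, 8) = 95548245; 95548245 < 134217728? YES
  n = 42: C(42, 8) = 118030185; 118030185 < 134217728? YES
  n = 43: C(43, 8) = 145008513; 145008513 < 134217728? NO
  n = 44: C(44, 8) = 177232627; 177232627 < 134217728? NO
  n = 45: C(45, 8) = 215553195; 215553195 < 134217728? NO
The largest n with C(n, 8) < 134217728 is n = 42 (where E[X] = 118030185/134217728 ≈ 0.8793934). Hence R(8, 8) > 42, i.e. R(8, 8) ≥ 43.

Largest n = 42; hence R(8, 8) > 42.


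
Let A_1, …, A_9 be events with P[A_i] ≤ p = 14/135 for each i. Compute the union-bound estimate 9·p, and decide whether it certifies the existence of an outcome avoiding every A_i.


Union bound: P[∪_{i=1}^{9} A_i] ≤ Σ_i P[A_i] ≤ 9·p = 9·(14/135) = 14/15.
Numerically: 14/15 ≈ 0.933333.
Is 14/15 < 1? YES.
Since P[∪ A_i] ≤ 14/15 < 1, the complement has P[∩ A_i^c] ≥ 1 − 14/15 = 1/15 > 0, so some outcome avoids every A_i.

9·p = 14/15 ≈ 0.933333; existence CERTIFIED by the union bound.


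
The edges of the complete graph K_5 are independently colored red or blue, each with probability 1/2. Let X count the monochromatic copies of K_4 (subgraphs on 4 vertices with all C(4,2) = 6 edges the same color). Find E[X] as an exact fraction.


Let X = Σ_S X_S over the C(5, 4) = 5 subsets S of size 4, where X_S = 1 if the K_4 on S is monochromatic.
For a fixed S, the K_4 on S has C(4, 2) = 6 edges. P[all 6 edges red] = (1/2)^6, and likewise for blue, so P[monochromatic] = 2·(1/2)^6 = 2^{1 − 6} = 1/32.
By linearity: E[X] = C(5, 4) · 2^{1 − 6} = 5 · 1/32 = 5/32.
Numerically: E[X] ≈ 0.1562.

E[X] = C(5,4)·2^(1−C(4,2)) = 5/32 ≈ 0.1562.


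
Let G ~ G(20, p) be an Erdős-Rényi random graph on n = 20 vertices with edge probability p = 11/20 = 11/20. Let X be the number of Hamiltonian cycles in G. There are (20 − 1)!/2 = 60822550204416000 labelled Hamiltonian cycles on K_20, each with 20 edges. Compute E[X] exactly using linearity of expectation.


K_20 has (20 − 1)!/2 = 60822550204416000 labelled Hamiltonian cycles.
For each such Hamiltonian cycle H, let X_H = 1 if all 20 edges of H are present in G. Then P[X_H = 1] = p^{20} = (11/20)^{20} = 672749994932560009201/104857600000000000000000000.
By linearity: E[X] = Σ_H E[X_H] = 60822550204416000 · p^{20} = 60822550204416000 · 672749994932560009201/104857600000000000000000000 = 9989836509230039246035759128621/25600000000000000000.
Numerically: E[X] ≈ 3.90228e+11.

E[X] = 60822550204416000 · (11/20)^{20} = 9989836509230039246035759128621/25600000000000000000 ≈ 3.90228e+11.


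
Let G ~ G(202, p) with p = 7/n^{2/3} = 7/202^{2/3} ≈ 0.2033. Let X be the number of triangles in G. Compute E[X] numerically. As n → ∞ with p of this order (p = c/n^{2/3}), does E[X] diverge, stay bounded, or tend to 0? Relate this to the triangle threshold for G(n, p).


Number of potential triangles: C(202, 3) = 1353400.
Each occurs with probability p³ ≈ (0.2033)³ ≈ 8.406039e-03.
By linearity: E[X] = C(202, 3)·p³ ≈ 1353400 · 8.406039e-03 ≈ 11376.7327.
Since α = 2/3 < 1, p = c/n^{2/3} ≫ 1/n is above the triangle threshold p ~ 1/n. Asymptotically E[X] ~ (c³/6)·n^{3(1−α)} = (7³/6)·n^{1} → ∞; triangles are abundant w.h.p.

E[X] ≈ 11376.7327; in regime p = Θ(1/n^{2/3}) E[X] diverges (above the triangle threshold p ~ 1/n).


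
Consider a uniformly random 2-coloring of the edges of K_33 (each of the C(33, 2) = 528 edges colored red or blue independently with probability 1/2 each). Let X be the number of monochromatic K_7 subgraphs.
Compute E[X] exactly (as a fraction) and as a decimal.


Let X = Σ_S X_S over the C(33, 7) = 4272048 subsets S of size 7, where X_S = 1 if the K_7 on S is monochromatic.
For a fixed S, the K_7 on S has C(7, 2) = 21 edges. P[all 21 edges red] = (1/2)^21, and likewise for blue, so P[monochromatic] = 2·(1/2)^21 = 2^{1 − 21} = 1/1048576.
By linearity of expectation: E[X] = C(33, 7) · 2^{1 − 21} = 4272048 · 1/1048576 = 267003/65536.
Numerically: E[X] ≈ 4.0741.

E[X] = C(33,7)·2^(1−C(7,2)) = 267003/65536 ≈ 4.0741.


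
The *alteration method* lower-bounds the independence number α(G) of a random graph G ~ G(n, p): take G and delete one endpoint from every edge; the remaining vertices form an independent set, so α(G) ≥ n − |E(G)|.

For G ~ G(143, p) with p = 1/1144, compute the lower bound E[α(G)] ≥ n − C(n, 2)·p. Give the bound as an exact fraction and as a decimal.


E[|E(G)|] = C(143, 2)·p = 10153 · (1/1144) = 71/8.
E[α(G)] ≥ n − E[|E(G)|] = 143 − 71/8 = 1073/8.
Numerically: ≈ 134.12500.
(This is only a lower bound; the true E[α(G)] may be larger.)

E[α(G)] ≥ 1073/8 ≈ 134.12500.


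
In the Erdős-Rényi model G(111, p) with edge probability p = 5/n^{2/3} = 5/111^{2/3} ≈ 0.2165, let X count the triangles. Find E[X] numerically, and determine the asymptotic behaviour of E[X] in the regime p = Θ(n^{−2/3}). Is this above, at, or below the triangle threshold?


Number of potential triangles: C(111, 3) = 221815.
Each occurs with probability p³ ≈ (0.2165)³ ≈ 1.014528e-02.
By linearity: E[X] = C(111, 3)·p³ ≈ 221815 · 1.014528e-02 ≈ 2250.3754.
Since α = 2/3 < 1, p = c/n^{2/3} ≫ 1/n is above the triangle threshold p ~ 1/n. Asymptotically E[X] ~ (c³/6)·n^{3(1−α)} = (5³/6)·n^{1} → ∞; triangles are abundant w.h.p.

E[X] ≈ 2250.3754; in regime p = Θ(1/n^{2/3}) E[X] diverges (above the triangle threshold p ~ 1/n).


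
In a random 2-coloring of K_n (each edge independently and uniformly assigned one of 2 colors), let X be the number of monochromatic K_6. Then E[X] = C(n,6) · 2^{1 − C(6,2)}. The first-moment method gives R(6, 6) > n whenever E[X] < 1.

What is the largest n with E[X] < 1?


We need C(n, 6) · 2^{1 − 15} < 1, i.e. C(n, 6) < 2^{15 − 1} = 16384.
Check values of n near the boundary:
  n = 16: C(16, 6) = 8008; 8008 < 16384? YES
  n = 17: C(17, 6) = 12376; 12376 < 16384? YES
  n = 18: C(18, 6) = 18564; 18564 < 16384? NO
  n = 19: C(19, 6) = 27132; 27132 < 16384? NO
  n = 20: C(20, 6) = 38760; 38760 < 16384? NO
The largest n with C(n, 6) < 16384 is n = 17 (where E[X] = 1547/2048 ≈ 0.75537). Hence R(6, 6) > 17, i.e. R(6, 6) ≥ 18.

Largest n = 17; hence R(6, 6) > 17.


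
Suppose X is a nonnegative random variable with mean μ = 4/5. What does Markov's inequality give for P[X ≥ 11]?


μ = E[X] = 4/5, a = 11.
Markov: P[X ≥ 11] ≤ μ/a = (4/5)/11 = 4/55.
Numerically: ≈ 0.072727.
(Since a = 11 > μ = 0.800000, the bound 4/55 is < 1 and informative.)

P[X ≥ 11] ≤ 4/55 ≈ 0.072727.


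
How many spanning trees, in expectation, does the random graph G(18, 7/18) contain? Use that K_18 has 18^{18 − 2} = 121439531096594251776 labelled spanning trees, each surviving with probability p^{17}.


K_18 has 18^{18 − 2} = 121439531096594251776 labelled spanning trees.
For each such spanning tree H, let X_H = 1 if all 17 edges of H are present in G. Then P[X_H = 1] = p^{17} = (7/18)^{17} = 232630513987207/2185911559738696531968.
By linearity: E[X] = Σ_H E[X_H] = 121439531096594251776 · p^{17} = 121439531096594251776 · 232630513987207/2185911559738696531968 = 232630513987207/18.
Numerically: E[X] ≈ 1.2924e+13.

E[X] = 121439531096594251776 · (7/18)^{17} = 232630513987207/18 ≈ 1.2924e+13.


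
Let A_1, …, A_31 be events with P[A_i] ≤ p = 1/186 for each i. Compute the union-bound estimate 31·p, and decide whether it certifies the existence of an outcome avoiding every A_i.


Union bound: P[∪_{i=1}^{31} A_i] ≤ Σ_i P[A_i] ≤ 31·p = 31·(1/186) = 1/6.
Numerically: 1/6 ≈ 0.16667.
Is 1/6 < 1? YES.
Since P[∪ A_i] ≤ 1/6 < 1, the complement has P[∩ A_i^c] ≥ 1 − 1/6 = 5/6 > 0, so some outcome avoids every A_i.

31·p = 1/6 ≈ 0.16667; existence CERTIFIED by the union bound.


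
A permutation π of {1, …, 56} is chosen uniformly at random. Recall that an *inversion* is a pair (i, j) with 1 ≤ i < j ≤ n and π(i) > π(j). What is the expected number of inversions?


Write X = Σ X_I over the C(56, 2) = 1540 pairs i < j, with X_I the indicator of one inversion.
There are 1540 indicators.
For each fixed pair i < j, the values π(i) and π(j) are two distinct elements of {1, …, 56} in uniformly random order; by symmetry P[π(i) > π(j)] = 1/2.
By linearity: E[X] = 1540 · (1/2) = C(56, 2) · (1/2) = 1540/2 = 770 ≈ 770.00000.

E[X] = 770 = 770.00000.


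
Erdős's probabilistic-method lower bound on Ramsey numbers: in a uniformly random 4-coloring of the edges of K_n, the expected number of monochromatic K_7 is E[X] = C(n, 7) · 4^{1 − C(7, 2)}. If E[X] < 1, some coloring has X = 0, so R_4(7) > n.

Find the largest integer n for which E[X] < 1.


We need C(n, 7) · 4^{1 − 21} < 1, i.e. C(n, 7) < 4^{21 − 1} = 1099511627776.
Check values of n near the boundary:
  n = 179: C(179, 7) = 1037437234460; 1037437234460 < 1099511627776? YES
  n = 180: C(180, 7) = 1079414463600; 1079414463600 < 1099511627776? YES
  n = 181: C(181, 7) = 1122839183400; 1122839183400 < 1099511627776? NO
  n = 182: C(182, 7) = 1167752750736; 1167752750736 < 1099511627776? NO
The largest n with C(n, 7) < 1099511627776 is n = 180 (where E[X] = 67463403975/68719476736 ≈ 0.9817217). Hence R_4(7) > 180, i.e. R_4(7) ≥ 181.

Largest n = 180; hence R_4(7) > 180.


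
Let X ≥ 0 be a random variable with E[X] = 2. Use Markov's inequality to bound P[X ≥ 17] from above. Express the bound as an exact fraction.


μ = E[X] = 2, a = 17.
Markov: P[X ≥ 17] ≤ μ/a = (2)/17 = 2/17.
Numerically: ≈ 0.118.
(Since a = 17 > μ = 2.000, the bound 2/17 is < 1 and informative.)

P[X ≥ 17] ≤ 2/17 ≈ 0.118.


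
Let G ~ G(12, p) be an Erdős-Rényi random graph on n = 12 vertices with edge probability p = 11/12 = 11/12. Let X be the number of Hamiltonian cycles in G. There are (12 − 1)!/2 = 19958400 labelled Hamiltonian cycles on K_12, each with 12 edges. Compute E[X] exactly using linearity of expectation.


K_12 has (12 − 1)!/2 = 19958400 labelled Hamiltonian cycles.
For each such Hamiltonian cycle H, let X_H = 1 if all 12 edges of H are present in G. Then P[X_H = 1] = p^{12} = (11/12)^{12} = 3138428376721/8916100448256.
By linearity: E[X] = Σ_H E[X_H] = 19958400 · p^{12} = 19958400 · 3138428376721/8916100448256 = 6041474625187925/859963392.
Numerically: E[X] ≈ 7.02527e+06.

E[X] = 19958400 · (11/12)^{12} = 6041474625187925/859963392 ≈ 7.02527e+06.


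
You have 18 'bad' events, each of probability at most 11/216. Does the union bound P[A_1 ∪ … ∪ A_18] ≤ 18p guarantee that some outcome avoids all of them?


Union bound: P[∪_{i=1}^{18} A_i] ≤ Σ_i P[A_i] ≤ 18·p = 18·(11/216) = 11/12.
Numerically: 11/12 ≈ 0.9166667.
Is 11/12 < 1? YES.
Since P[∪ A_i] ≤ 11/12 < 1, the complement has P[∩ A_i^c] ≥ 1 − 11/12 = 1/12 > 0, so some outcome avoids every A_i.

18·p = 11/12 ≈ 0.9166667; existence CERTIFIED by the union bound.


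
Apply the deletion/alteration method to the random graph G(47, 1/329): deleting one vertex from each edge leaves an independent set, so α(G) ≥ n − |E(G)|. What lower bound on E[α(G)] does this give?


E[|E(G)|] = C(47, 2)·p = 1081 · (1/329) = 23/7.
E[α(G)] ≥ n − E[|E(G)|] = 47 − 23/7 = 306/7.
Numerically: ≈ 43.714286.
(This is only a lower bound; the true E[α(G)] may be larger.)

E[α(G)] ≥ 306/7 ≈ 43.714286.


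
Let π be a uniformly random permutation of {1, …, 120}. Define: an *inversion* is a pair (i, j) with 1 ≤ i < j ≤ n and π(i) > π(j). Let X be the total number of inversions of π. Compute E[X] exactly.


Write X = Σ X_I over the C(120, 2) = 7140 pairs i < j, with X_I the indicator of one inversion.
There are 7140 indicators.
For each fixed pair i < j, the values π(i) and π(j) are two distinct elements of {1, …, 120} in uniformly random order; by symmetry P[π(i) > π(j)] = 1/2.
By linearity: E[X] = 7140 · (1/2) = C(120, 2) · (1/2) = 7140/2 = 3570 ≈ 3570.000000.

E[X] = 3570 = 3570.000000.


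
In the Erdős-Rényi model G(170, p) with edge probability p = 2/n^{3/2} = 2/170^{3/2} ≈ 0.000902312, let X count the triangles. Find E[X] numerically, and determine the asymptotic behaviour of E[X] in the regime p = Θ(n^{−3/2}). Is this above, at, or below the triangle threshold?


Number of potential triangles: C(170, 3) = 804440.
Each occurs with probability p³ ≈ (0.000902312)³ ≈ 7.34631998e-10.
By linearity: E[X] = C(170, 3)·p³ ≈ 804440 · 7.34631998e-10 ≈ 0.000591.
Since α = 3/2 > 1, p = c/n^{3/2} = o(1/n) is below the triangle threshold p ~ 1/n. Asymptotically E[X] ~ (c³/6)·n^{3(1−α)} = (2³/6)·n^{-1.5} → 0, so by Markov's inequality G has no triangles w.h.p.

E[X] ≈ 0.000591; in regime p = Θ(1/n^{3/2}) E[X] tends to 0 (below the triangle threshold p ~ 1/n).


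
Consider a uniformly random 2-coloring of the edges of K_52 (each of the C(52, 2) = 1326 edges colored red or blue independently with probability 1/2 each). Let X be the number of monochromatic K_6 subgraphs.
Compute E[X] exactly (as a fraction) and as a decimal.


Let X = Σ_S X_S over the C(52, 6) = 20358520 subsets S of size 6, where X_S = 1 if the K_6 on S is monochromatic.
For a fixed S, the K_6 on S has C(6, 2) = 15 edges. P[all 15 edges red] = (1/2)^15, and likewise for blue, so P[monochromatic] = 2·(1/2)^15 = 2^{1 − 15} = 1/16384.
Summing: E[X] = C(52, 6) · 2^{1 − 15} = 20358520 · 1/16384 = 2544815/2048.
Numerically: E[X] ≈ 1242.585.

E[X] = C(52,6)·2^(1−C(6,2)) = 2544815/2048 ≈ 1242.585.


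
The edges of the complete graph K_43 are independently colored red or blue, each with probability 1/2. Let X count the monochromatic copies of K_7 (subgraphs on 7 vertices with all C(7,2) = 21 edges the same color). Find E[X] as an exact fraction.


Let X = Σ_S X_S over the C(43, 7) = 32224114 subsets S of size 7, where X_S = 1 if the K_7 on S is monochromatic.
For a fixed S, the K_7 on S has C(7, 2) = 21 edges. P[all 21 edges red] = (1/2)^21, and likewise for blue, so P[monochromatic] = 2·(1/2)^21 = 2^{1 − 21} = 1/1048576.
By linearity: E[X] = C(43, 7) · 2^{1 − 21} = 32224114 · 1/1048576 = 16112057/524288.
Numerically: E[X] ≈ 30.731.

E[X] = C(43,7)·2^(1−C(7,2)) = 16112057/524288 ≈ 30.731.


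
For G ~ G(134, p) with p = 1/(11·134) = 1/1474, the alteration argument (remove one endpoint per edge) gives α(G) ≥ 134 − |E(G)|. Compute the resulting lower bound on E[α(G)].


E[|E(G)|] = C(134, 2)·p = 8911 · (1/1474) = 133/22.
E[α(G)] ≥ n − E[|E(G)|] = 134 − 133/22 = 2815/22.
Numerically: ≈ 127.9545.
(This is only a lower bound; the true E[α(G)] may be larger.)

E[α(G)] ≥ 2815/22 ≈ 127.9545.


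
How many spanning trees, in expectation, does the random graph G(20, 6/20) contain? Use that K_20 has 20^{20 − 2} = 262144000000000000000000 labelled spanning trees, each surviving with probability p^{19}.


K_20 has 20^{20 − 2} = 262144000000000000000000 labelled spanning trees.
For each such spanning tree H, let X_H = 1 if all 19 edges of H are present in G. Then P[X_H = 1] = p^{19} = (3/10)^{19} = 1162261467/10000000000000000000.
Summing the indicators: E[X] = Σ_H E[X_H] = 262144000000000000000000 · p^{19} = 262144000000000000000000 · 1162261467/10000000000000000000 = 152339935002624/5.
Numerically: E[X] ≈ 3.047e+13.

E[X] = 262144000000000000000000 · (3/10)^{19} = 152339935002624/5 ≈ 3.047e+13.


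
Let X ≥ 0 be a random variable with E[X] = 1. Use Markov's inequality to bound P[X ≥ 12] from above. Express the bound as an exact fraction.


μ = E[X] = 1, a = 12.
Markov: P[X ≥ 12] ≤ μ/a = (1)/12 = 1/12.
Numerically: ≈ 0.083.
(Since a = 12 > μ = 1.000, the bound 1/12 is < 1 and informative.)

P[X ≥ 12] ≤ 1/12 ≈ 0.083.


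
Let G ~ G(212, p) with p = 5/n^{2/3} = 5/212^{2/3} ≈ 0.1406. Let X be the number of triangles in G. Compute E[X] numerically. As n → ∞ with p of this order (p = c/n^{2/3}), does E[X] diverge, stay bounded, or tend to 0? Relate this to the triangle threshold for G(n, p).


Number of potential triangles: C(212, 3) = 1565620.
Each occurs with probability p³ ≈ (0.1406)³ ≈ 2.781239e-03.
By linearity: E[X] = C(212, 3)·p³ ≈ 1565620 · 2.781239e-03 ≈ 4354.3632.
Since α = 2/3 < 1, p = c/n^{2/3} ≫ 1/n is above the triangle threshold p ~ 1/n. Asymptotically E[X] ~ (c³/6)·n^{3(1−α)} = (5³/6)·n^{1} → ∞; triangles are abundant w.h.p.

E[X] ≈ 4354.3632; in regime p = Θ(1/n^{2/3}) E[X] diverges (above the triangle threshold p ~ 1/n).


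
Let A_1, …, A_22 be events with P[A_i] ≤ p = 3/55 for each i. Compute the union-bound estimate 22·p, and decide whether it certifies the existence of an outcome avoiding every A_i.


Union bound: P[∪_{i=1}^{22} A_i] ≤ Σ_i P[A_i] ≤ 22·p = 22·(3/55) = 6/5.
Numerically: 6/5 ≈ 1.2000.
Is 6/5 < 1? NO.
Since the bound 6/5 is ≥ 1, the union bound is uninformative here; it does NOT by itself certify existence.

22·p = 6/5 ≈ 1.2000; existence NOT certified by the union bound.


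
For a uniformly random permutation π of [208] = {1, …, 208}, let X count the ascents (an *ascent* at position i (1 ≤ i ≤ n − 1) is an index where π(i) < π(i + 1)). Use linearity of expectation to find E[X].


Write X = Σ X_I over i = 1, …, 207, with X_I the indicator of one ascent.
There are 207 indicators.
For each fixed i, the pair (π(i), π(i+1)) is a uniformly random ordered pair of distinct values from {1, …, 208}; by symmetry P[π(i) < π(i+1)] = 1/2.
By linearity: E[X] = 207 · (1/2) = (208 − 1) · (1/2) = 207/2 ≈ 103.500000.

E[X] = 207/2 = 103.500000.


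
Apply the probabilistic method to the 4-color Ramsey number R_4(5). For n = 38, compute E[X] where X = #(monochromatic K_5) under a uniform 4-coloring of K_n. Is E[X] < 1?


E[X] = C(38, 5) · 4^{1 − 10} = 501942 · 4^{−9} = 501942/262144.
As a reduced fraction: E[X] = 250971/131072 ≈ 1.91476.
Is E[X] < 1? NO.
Since E[X] ≥ 1, the first-moment bound is inconclusive at n = 38; it does NOT by itself certify R_4(5) > 38.

E[X] = 250971/131072 ≈ 1.91476; E[X] ≥ 1; first-moment method inconclusive here.


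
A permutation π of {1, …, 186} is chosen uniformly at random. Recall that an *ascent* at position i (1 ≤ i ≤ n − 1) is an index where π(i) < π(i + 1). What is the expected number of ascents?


Write X = Σ X_I over i = 1, …, 185, with X_I the indicator of one ascent.
There are 185 indicators.
For each fixed i, the pair (π(i), π(i+1)) is a uniformly random ordered pair of distinct values from {1, …, 186}; by symmetry P[π(i) < π(i+1)] = 1/2.
By linearity: E[X] = 185 · (1/2) = (186 − 1) · (1/2) = 185/2 ≈ 92.50000.

E[X] = 185/2 = 92.50000.


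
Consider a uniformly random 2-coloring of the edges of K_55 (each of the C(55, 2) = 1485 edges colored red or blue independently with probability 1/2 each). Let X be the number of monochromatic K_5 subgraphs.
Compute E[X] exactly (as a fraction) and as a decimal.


Let X = Σ_S X_S over the C(55, 5) = 3478761 subsets S of size 5, where X_S = 1 if the K_5 on S is monochromatic.
For a fixed S, the K_5 on S has C(5, 2) = 10 edges. P[all 10 edges red] = (1/2)^10, and likewise for blue, so P[monochromatic] = 2·(1/2)^10 = 2^{1 − 10} = 1/512.
Summing: E[X] = C(55, 5) · 2^{1 − 10} = 3478761 · 1/512 = 3478761/512.
Numerically: E[X] ≈ 6794.455078.

E[X] = C(55,5)·2^(1−C(5,2)) = 3478761/512 ≈ 6794.455078.


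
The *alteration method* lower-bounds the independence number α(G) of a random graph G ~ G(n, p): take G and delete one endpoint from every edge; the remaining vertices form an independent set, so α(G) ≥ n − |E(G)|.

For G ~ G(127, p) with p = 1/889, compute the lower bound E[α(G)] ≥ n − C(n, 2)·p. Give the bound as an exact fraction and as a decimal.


E[|E(G)|] = C(127, 2)·p = 8001 · (1/889) = 9.
E[α(G)] ≥ n − E[|E(G)|] = 127 − 9 = 118.
Numerically: ≈ 118.000.
(This is only a lower bound; the true E[α(G)] may be larger.)

E[α(G)] ≥ 118 ≈ 118.000.


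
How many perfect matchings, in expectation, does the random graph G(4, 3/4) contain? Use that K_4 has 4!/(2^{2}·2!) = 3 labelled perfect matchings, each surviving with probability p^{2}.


K_4 has 4!/(2^{2}·2!) = 3 labelled perfect matchings.
For each such perfect matching H, let X_H = 1 if all 2 edges of H are present in G. Then P[X_H = 1] = p^{2} = (3/4)^{2} = 9/16.
By linearity of expectation: E[X] = Σ_H E[X_H] = 3 · p^{2} = 3 · 9/16 = 27/16.
Numerically: E[X] ≈ 1.6875.

E[X] = 3 · (3/4)^{2} = 27/16 ≈ 1.6875.


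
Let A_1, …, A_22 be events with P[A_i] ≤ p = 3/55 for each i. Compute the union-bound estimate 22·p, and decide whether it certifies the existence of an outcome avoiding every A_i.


Union bound: P[∪_{i=1}^{22} A_i] ≤ Σ_i P[A_i] ≤ 22·p = 22·(3/55) = 6/5.
Numerically: 6/5 ≈ 1.20000.
Is 6/5 < 1? NO.
Since the bound 6/5 is ≥ 1, the union bound is uninformative here; it does NOT by itself certify existence.

22·p = 6/5 ≈ 1.20000; existence NOT certified by the union bound.


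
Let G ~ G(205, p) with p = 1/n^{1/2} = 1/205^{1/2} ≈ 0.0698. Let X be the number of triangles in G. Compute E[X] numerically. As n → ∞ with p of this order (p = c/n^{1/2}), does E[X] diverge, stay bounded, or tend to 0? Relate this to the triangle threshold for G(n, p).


Number of potential triangles: C(205, 3) = 1414910.
Each occurs with probability p³ ≈ (0.0698)³ ≈ 3.40698e-04.
By linearity: E[X] = C(205, 3)·p³ ≈ 1414910 · 3.40698e-04 ≈ 482.057.
Since α = 1/2 < 1, p = c/n^{1/2} ≫ 1/n is above the triangle threshold p ~ 1/n. Asymptotically E[X] ~ (c³/6)·n^{3(1−α)} = (1³/6)·n^{1.5} → ∞; triangles are abundant w.h.p.

E[X] ≈ 482.057; in regime p = Θ(1/n^{1/2}) E[X] diverges (above the triangle threshold p ~ 1/n).
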